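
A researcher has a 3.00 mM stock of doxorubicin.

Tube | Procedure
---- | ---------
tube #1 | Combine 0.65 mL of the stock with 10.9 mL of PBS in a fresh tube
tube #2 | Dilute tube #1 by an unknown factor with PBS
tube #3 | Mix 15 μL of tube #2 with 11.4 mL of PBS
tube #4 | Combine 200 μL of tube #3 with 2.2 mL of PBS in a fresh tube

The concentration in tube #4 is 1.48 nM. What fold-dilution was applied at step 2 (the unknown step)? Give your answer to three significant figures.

Step 1: 0.65 mL + 10.9 mL = 11.55 mL total → factor 11.55/0.65 = 17.769
Step 2: unknown factor x
Step 3: 15 μL + 11.4 mL = 11415 μL total → factor 11415/15 = 761
Step 4: 200 μL + 2.2 mL = 2400 μL total → factor 2400/200 = 12
Product of known-step factors = 1.6227 × 10^5
Overall factor = 3.00 mM / (1.48 nM) = 2.027 × 10^6
x = 2.027 × 10^6 / 1.6227 × 10^5 = 12.5

12.5-fold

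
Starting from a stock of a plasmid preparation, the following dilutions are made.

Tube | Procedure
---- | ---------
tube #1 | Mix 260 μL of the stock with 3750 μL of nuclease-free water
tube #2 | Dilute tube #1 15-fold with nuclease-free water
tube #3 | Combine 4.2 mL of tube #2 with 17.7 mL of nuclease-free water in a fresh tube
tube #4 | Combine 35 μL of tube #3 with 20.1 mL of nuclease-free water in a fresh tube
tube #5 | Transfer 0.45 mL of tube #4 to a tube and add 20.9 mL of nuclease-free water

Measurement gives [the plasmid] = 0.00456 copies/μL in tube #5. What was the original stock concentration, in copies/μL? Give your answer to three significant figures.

1.50 × 10^5 copies/μL

Step 1: 260 μL + 3750 μL = 4010 μL total → factor 4010/260 = 15.423
Step 2: 15-fold → factor 15
Step 3: 4.2 mL + 17.7 mL = 21.9 mL total → factor 21.9/4.2 = 5.2143
Step 4: 35 μL + 20.1 mL = 20135 μL total → factor 20135/35 = 575.29
Step 5: 0.45 mL + 20.9 mL = 21.35 mL total → factor 21.35/0.45 = 47.444
Overall dilution factor = 15.423 × 15 × 5.2143 × 575.29 × 47.444 = 3.2925 × 10^7
Stock = 0.00456 copies/μL × 3.2925 × 10^7 = 1.50 × 10^5 copies/μL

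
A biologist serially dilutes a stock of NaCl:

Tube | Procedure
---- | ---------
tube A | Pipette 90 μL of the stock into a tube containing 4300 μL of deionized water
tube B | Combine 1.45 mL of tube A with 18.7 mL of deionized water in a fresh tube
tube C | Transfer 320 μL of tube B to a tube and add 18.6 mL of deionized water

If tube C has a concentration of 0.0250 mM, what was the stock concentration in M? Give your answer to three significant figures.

1.00 M

Step 1: 90 μL + 4300 μL = 4390 μL total → factor 4390/90 = 48.778
Step 2: 1.45 mL + 18.7 mL = 20.15 mL total → factor 20.15/1.45 = 13.897
Step 3: 320 μL + 18.6 mL = 18920 μL total → factor 18920/320 = 59.125
Overall dilution factor = 48.778 × 13.897 × 59.125 = 40077
Stock = 0.0250 mM × 40077 = 1002 mM = 1.00 M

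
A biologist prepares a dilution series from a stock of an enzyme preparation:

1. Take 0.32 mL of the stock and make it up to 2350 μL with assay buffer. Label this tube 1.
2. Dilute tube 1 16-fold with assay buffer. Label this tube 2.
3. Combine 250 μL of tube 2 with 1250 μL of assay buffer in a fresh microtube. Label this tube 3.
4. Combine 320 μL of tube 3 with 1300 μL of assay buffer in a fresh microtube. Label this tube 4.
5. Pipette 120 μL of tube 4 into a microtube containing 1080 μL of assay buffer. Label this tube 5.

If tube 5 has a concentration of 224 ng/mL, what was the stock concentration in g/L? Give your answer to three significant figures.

Step 1: 0.32 mL brought to 2350 μL → factor 2.35/0.32 = 7.3438
Step 2: 16-fold → factor 16
Step 3: 250 μL + 1250 μL = 1500 μL total → factor 1500/250 = 6
Step 4: 320 μL + 1300 μL = 1620 μL total → factor 1620/320 = 5.0625
Step 5: 120 μL + 1080 μL = 1200 μL total → factor 1200/120 = 10
Overall dilution factor = 7.3438 × 16 × 6 × 5.0625 × 10 = 35691
Stock = 224 ng/mL × 35691 = 7.995 × 10^6 ng/mL = 7.99 g/L

7.99 g/L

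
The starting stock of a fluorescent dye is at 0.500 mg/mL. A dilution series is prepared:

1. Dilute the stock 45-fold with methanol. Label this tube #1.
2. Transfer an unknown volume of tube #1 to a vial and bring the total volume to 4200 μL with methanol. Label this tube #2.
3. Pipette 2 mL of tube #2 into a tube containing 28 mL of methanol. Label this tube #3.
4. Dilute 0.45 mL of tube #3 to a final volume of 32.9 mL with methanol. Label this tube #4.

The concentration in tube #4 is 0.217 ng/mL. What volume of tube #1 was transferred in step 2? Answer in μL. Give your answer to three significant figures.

Step 1: 45-fold → factor 45
Step 2: v brought to 4200 μL → factor = 4200 μL/v
Step 3: 2 mL + 28 mL = 30 mL total → factor 30/2 = 15
Step 4: 0.45 mL brought to 32.9 mL → factor 32.9/0.45 = 73.111
Product of known-step factors = 49350
Overall factor = 0.500 mg/mL / (0.217 ng/mL) = 2.3041 × 10^6
Step-2 factor = 2.3041 × 10^6 / 49350 = 46.69
v = 4200 μL / 46.69 = 90.0 μL

90.0 μL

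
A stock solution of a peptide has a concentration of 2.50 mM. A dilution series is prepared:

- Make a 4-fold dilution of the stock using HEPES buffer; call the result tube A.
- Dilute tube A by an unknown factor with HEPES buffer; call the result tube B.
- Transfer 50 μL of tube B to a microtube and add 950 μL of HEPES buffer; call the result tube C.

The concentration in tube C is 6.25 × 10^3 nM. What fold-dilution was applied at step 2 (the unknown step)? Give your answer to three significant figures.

5.00-fold

Step 1: 4-fold → factor 4
Step 2: unknown factor x
Step 3: 50 μL + 950 μL = 1000 μL total → factor 1000/50 = 20
Product of known-step factors = 80
Overall factor = 2.50 mM / (6.25 × 10^3 nM) = 400
x = 400 / 80 = 5.00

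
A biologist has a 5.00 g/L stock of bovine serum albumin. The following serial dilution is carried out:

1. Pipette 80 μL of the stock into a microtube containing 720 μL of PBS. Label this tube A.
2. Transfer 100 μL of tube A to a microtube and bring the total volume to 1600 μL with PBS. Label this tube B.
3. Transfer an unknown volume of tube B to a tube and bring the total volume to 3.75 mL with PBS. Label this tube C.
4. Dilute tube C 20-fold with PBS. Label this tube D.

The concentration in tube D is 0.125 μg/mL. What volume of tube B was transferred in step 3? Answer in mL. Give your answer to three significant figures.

0.300 mL

Step 1: 80 μL + 720 μL = 800 μL total → factor 800/80 = 10
Step 2: 100 μL brought to 1600 μL → factor 1600/100 = 16
Step 3: v brought to 3.75 mL → factor = 3.75 mL/v
Step 4: 20-fold → factor 20
Product of known-step factors = 3200
Overall factor = 5.00 g/L / (0.125 μg/mL) = 40000
Step-3 factor = 40000 / 3200 = 12.5
v = 3.75 mL / 12.5 = 0.300 mL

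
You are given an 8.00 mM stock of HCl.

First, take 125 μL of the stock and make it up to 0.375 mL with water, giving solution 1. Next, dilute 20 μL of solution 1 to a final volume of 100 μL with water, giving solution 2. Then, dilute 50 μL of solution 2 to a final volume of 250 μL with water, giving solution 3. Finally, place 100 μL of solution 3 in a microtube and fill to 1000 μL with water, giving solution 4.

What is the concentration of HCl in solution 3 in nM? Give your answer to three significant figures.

Step 1: 125 μL brought to 0.375 mL → factor 375/125 = 3
Step 2: 20 μL brought to 100 μL → factor 100/20 = 5
Step 3: 50 μL brought to 250 μL → factor 250/50 = 5
Dilution factor through solution 3 = 3 × 5 × 5 = 75
[solution 3] = 8.00 mM / 75 = 0.1067 mM = 1.07 × 10^5 nM

1.07 × 10^5 nM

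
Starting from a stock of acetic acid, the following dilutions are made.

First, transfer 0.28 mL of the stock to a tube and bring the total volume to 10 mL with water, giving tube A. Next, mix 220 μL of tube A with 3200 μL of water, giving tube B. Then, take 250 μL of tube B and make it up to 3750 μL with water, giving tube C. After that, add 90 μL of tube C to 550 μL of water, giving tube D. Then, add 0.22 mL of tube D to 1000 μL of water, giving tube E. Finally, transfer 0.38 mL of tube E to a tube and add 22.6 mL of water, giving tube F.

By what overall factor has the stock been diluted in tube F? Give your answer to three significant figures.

Step 1: 0.28 mL brought to 10 mL → factor 10/0.28 = 35.714
Step 2: 220 μL + 3200 μL = 3420 μL total → factor 3420/220 = 15.545
Step 3: 250 μL brought to 3750 μL → factor 3750/250 = 15
Step 4: 90 μL + 550 μL = 640 μL total → factor 640/90 = 7.1111
Step 5: 0.22 mL + 1000 μL = 1.22 mL total → factor 1.22/0.22 = 5.5455
Step 6: 0.38 mL + 22.6 mL = 22.98 mL total → factor 22.98/0.38 = 60.474
Overall dilution factor = 35.714 × 15.545 × 15 × 7.1111 × 5.5455 × 60.474 = 1.986 × 10^7

1.99 × 10^7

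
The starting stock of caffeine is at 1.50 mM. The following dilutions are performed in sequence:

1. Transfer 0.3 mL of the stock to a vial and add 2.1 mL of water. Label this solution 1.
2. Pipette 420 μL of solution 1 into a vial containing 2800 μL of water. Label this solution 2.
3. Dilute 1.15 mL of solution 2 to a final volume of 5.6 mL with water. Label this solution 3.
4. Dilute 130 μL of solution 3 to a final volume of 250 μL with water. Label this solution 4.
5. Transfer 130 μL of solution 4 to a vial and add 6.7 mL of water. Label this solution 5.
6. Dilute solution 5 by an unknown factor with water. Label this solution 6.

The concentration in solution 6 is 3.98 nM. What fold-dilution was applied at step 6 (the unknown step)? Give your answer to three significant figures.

Step 1: 0.3 mL + 2.1 mL = 2.4 mL total → factor 2.4/0.3 = 8
Step 2: 420 μL + 2800 μL = 3220 μL total → factor 3220/420 = 7.6667
Step 3: 1.15 mL brought to 5.6 mL → factor 5.6/1.15 = 4.8696
Step 4: 130 μL brought to 250 μL → factor 250/130 = 1.9231
Step 5: 130 μL + 6.7 mL = 6830 μL total → factor 6830/130 = 52.538
Step 6: unknown factor x
Product of known-step factors = 30176
Overall factor = 1.50 mM / (3.98 nM) = 3.7688 × 10^5
x = 3.7688 × 10^5 / 30176 = 12.5

12.5-fold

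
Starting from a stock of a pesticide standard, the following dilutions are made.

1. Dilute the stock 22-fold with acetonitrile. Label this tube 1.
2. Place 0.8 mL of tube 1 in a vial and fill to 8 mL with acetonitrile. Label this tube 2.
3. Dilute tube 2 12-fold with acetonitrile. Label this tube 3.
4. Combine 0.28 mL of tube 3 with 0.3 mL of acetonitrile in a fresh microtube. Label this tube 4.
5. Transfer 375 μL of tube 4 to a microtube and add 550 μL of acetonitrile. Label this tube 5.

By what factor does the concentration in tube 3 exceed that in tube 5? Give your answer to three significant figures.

5.11

Step 1: 22-fold → factor 22
Step 2: 0.8 mL brought to 8 mL → factor 8/0.8 = 10
Step 3: 12-fold → factor 12
Step 4: 0.28 mL + 0.3 mL = 0.58 mL total → factor 0.58/0.28 = 2.0714
Step 5: 375 μL + 550 μL = 925 μL total → factor 925/375 = 2.4667
Dilution factor to tube 3 = 2640; to tube 5 = 13489
[tube 3]/[tube 5] = (factor to tube 5)/(factor to tube 3) = 13489/2640 = 5.11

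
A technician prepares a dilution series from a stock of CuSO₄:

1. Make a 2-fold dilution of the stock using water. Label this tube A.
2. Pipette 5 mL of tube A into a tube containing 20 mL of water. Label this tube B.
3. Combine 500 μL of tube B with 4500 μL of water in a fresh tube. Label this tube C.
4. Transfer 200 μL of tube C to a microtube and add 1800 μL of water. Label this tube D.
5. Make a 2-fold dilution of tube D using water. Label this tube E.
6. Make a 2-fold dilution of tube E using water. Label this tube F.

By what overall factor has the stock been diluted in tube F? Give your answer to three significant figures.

4.00 × 10^3

Step 1: 2-fold → factor 2
Step 2: 5 mL + 20 mL = 25 mL total → factor 25/5 = 5
Step 3: 500 μL + 4500 μL = 5000 μL total → factor 5000/500 = 10
Step 4: 200 μL + 1800 μL = 2000 μL total → factor 2000/200 = 10
Step 5: 2-fold → factor 2
Step 6: 2-fold → factor 2
Overall dilution factor = 2 × 5 × 10 × 10 × 2 × 2 = 4000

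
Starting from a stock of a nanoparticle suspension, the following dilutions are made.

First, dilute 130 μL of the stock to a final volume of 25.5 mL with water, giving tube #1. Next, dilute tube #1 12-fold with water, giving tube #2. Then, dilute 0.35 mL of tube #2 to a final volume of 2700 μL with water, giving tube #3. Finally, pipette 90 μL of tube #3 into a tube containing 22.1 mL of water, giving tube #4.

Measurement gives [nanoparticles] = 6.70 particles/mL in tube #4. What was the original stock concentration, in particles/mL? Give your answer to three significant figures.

Step 1: 130 μL brought to 25.5 mL → factor 25500/130 = 196.15
Step 2: 12-fold → factor 12
Step 3: 0.35 mL brought to 2700 μL → factor 2.7/0.35 = 7.7143
Step 4: 90 μL + 22.1 mL = 22190 μL total → factor 22190/90 = 246.56
Overall dilution factor = 196.15 × 12 × 7.7143 × 246.56 = 4.477 × 10^6
Stock = 6.70 particles/mL × 4.477 × 10^6 = 3.00 × 10^7 particles/mL

3.00 × 10^7 particles/mL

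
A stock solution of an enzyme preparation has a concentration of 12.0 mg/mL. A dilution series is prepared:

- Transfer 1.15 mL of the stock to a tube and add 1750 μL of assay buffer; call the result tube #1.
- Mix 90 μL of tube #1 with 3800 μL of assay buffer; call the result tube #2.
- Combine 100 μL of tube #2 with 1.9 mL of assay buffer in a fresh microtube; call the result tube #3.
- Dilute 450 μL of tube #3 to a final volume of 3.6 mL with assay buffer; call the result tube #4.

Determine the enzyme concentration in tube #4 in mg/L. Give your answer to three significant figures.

0.688 mg/L

Step 1: 1.15 mL + 1750 μL = 2.9 mL total → factor 2.9/1.15 = 2.5217
Step 2: 90 μL + 3800 μL = 3890 μL total → factor 3890/90 = 43.222
Step 3: 100 μL + 1.9 mL = 2000 μL total → factor 2000/100 = 20
Step 4: 450 μL brought to 3.6 mL → factor 3600/450 = 8
Overall dilution factor = 2.5217 × 43.222 × 20 × 8 = 17439
Final = 12.0 mg/mL / 17439 = 0.0006881 mg/mL = 0.688 mg/L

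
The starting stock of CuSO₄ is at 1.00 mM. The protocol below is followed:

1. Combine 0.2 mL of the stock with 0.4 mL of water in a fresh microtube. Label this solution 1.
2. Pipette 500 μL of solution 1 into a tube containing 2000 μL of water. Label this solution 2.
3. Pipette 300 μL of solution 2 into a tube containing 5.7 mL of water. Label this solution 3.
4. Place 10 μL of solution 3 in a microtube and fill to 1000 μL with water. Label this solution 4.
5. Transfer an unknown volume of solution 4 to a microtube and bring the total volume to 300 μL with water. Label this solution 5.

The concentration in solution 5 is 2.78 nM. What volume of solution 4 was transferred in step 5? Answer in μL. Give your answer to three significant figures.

Step 1: 0.2 mL + 0.4 mL = 0.6 mL total → factor 0.6/0.2 = 3
Step 2: 500 μL + 2000 μL = 2500 μL total → factor 2500/500 = 5
Step 3: 300 μL + 5.7 mL = 6000 μL total → factor 6000/300 = 20
Step 4: 10 μL brought to 1000 μL → factor 1000/10 = 100
Step 5: v brought to 300 μL → factor = 300 μL/v
Product of known-step factors = 30000
Overall factor = 1.00 mM / (2.78 nM) = 3.5971 × 10^5
Step-5 factor = 3.5971 × 10^5 / 30000 = 11.99
v = 300 μL / 11.99 = 25.0 μL

25.0 μL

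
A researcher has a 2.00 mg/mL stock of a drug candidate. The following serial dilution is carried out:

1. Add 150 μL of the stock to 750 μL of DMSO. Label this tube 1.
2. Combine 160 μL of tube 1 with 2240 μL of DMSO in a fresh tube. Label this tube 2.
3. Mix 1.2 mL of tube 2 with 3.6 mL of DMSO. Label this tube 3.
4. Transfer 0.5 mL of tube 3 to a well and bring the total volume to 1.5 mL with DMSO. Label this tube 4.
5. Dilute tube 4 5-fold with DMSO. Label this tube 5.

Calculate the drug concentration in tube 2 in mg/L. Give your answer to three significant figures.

22.2 mg/L

Step 1: 150 μL + 750 μL = 900 μL total → factor 900/150 = 6
Step 2: 160 μL + 2240 μL = 2400 μL total → factor 2400/160 = 15
Dilution factor through tube 2 = 6 × 15 = 90
[tube 2] = 2.00 mg/mL / 90 = 0.02222 mg/mL = 22.2 mg/L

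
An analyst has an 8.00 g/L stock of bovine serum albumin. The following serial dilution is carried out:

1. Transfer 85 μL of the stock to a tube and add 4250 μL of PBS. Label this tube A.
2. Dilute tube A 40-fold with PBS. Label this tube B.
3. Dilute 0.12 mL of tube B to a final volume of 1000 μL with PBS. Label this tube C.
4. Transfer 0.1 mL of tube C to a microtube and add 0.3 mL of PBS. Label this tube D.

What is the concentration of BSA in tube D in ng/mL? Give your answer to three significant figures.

118 ng/mL

Step 1: 85 μL + 4250 μL = 4335 μL total → factor 4335/85 = 51
Step 2: 40-fold → factor 40
Step 3: 0.12 mL brought to 1000 μL → factor 1/0.12 = 8.3333
Step 4: 0.1 mL + 0.3 mL = 0.4 mL total → factor 0.4/0.1 = 4
Overall dilution factor = 51 × 40 × 8.3333 × 4 = 68000
Final = 8.00 g/L / 68000 = 0.0001176 g/L = 118 ng/mL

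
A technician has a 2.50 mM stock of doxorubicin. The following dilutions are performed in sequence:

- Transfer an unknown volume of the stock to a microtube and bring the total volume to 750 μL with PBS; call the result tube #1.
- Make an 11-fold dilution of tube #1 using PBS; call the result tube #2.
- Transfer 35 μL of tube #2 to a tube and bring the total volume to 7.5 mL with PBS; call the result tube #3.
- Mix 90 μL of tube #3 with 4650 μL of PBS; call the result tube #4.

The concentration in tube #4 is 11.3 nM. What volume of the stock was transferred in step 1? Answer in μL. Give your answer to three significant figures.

Step 1: v brought to 750 μL → factor = 750 μL/v
Step 2: 11-fold → factor 11
Step 3: 35 μL brought to 7.5 mL → factor 7500/35 = 214.29
Step 4: 90 μL + 4650 μL = 4740 μL total → factor 4740/90 = 52.667
Product of known-step factors = 1.2414 × 10^5
Overall factor = 2.50 mM / (11.3 nM) = 2.2124 × 10^5
Step-1 factor = 2.2124 × 10^5 / 1.2414 × 10^5 = 1.7821
v = 750 μL / 1.7821 = 421 μL

421 μL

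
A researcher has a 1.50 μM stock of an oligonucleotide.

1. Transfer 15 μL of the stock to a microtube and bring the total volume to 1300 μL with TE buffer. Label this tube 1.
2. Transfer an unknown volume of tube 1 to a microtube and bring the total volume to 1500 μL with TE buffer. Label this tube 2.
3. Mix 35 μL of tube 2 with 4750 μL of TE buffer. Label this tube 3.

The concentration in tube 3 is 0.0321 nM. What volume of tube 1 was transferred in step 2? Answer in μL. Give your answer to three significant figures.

380 μL

Step 1: 15 μL brought to 1300 μL → factor 1300/15 = 86.667
Step 2: v brought to 1500 μL → factor = 1500 μL/v
Step 3: 35 μL + 4750 μL = 4785 μL total → factor 4785/35 = 136.71
Product of known-step factors = 11849
Overall factor = 1.50 μM / (0.0321 nM) = 46729
Step-2 factor = 46729 / 11849 = 3.9438
v = 1500 μL / 3.9438 = 380 μL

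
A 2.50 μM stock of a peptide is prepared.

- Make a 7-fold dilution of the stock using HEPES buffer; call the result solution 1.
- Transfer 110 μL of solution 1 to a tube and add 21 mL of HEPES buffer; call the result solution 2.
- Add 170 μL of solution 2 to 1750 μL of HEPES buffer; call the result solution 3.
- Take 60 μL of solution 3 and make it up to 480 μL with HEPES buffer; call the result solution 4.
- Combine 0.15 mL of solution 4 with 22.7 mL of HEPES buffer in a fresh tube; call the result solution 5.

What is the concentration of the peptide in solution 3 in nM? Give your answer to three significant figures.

0.165 nM

Step 1: 7-fold → factor 7
Step 2: 110 μL + 21 mL = 21110 μL total → factor 21110/110 = 191.91
Step 3: 170 μL + 1750 μL = 1920 μL total → factor 1920/170 = 11.294
Dilution factor through solution 3 = 7 × 191.91 × 11.294 = 15172
[solution 3] = 2.50 μM / 15172 = 0.0001648 μM = 0.165 nM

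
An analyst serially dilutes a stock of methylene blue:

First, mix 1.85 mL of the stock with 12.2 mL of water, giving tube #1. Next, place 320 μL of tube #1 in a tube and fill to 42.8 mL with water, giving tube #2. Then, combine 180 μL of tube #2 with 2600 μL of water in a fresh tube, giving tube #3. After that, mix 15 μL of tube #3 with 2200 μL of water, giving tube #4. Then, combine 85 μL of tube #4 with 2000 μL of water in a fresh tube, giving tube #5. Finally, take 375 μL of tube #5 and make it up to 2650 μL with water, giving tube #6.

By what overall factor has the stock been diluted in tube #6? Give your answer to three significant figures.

4.02 × 10^8

Step 1: 1.85 mL + 12.2 mL = 14.05 mL total → factor 14.05/1.85 = 7.5946
Step 2: 320 μL brought to 42.8 mL → factor 42800/320 = 133.75
Step 3: 180 μL + 2600 μL = 2780 μL total → factor 2780/180 = 15.444
Step 4: 15 μL + 2200 μL = 2215 μL total → factor 2215/15 = 147.67
Step 5: 85 μL + 2000 μL = 2085 μL total → factor 2085/85 = 24.529
Step 6: 375 μL brought to 2650 μL → factor 2650/375 = 7.0667
Overall dilution factor = 7.5946 × 133.75 × 15.444 × 147.67 × 24.529 × 7.0667 = 4.0156 × 10^8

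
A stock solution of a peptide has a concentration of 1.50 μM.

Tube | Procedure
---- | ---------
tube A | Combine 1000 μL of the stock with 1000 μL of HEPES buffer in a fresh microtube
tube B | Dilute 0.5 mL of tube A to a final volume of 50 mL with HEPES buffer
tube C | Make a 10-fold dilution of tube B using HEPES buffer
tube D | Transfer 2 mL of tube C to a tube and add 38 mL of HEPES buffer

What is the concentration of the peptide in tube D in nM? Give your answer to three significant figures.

Step 1: 1000 μL + 1000 μL = 2000 μL total → factor 2000/1000 = 2
Step 2: 0.5 mL brought to 50 mL → factor 50/0.5 = 100
Step 3: 10-fold → factor 10
Step 4: 2 mL + 38 mL = 40 mL total → factor 40/2 = 20
Overall dilution factor = 2 × 100 × 10 × 20 = 40000
Final = 1.50 μM / 40000 = 3.750 × 10^-5 μM = 0.0375 nM

0.0375 nM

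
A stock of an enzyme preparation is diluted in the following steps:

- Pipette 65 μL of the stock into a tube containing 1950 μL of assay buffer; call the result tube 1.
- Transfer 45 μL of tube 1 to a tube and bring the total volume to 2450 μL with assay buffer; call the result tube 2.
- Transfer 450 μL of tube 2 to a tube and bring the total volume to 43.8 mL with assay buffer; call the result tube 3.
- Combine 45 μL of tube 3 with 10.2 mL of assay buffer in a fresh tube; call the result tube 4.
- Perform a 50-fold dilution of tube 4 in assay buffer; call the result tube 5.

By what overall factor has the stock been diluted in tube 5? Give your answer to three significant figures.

Step 1: 65 μL + 1950 μL = 2015 μL total → factor 2015/65 = 31
Step 2: 45 μL brought to 2450 μL → factor 2450/45 = 54.444
Step 3: 450 μL brought to 43.8 mL → factor 43800/450 = 97.333
Step 4: 45 μL + 10.2 mL = 10245 μL total → factor 10245/45 = 227.67
Step 5: 50-fold → factor 50
Overall dilution factor = 31 × 54.444 × 97.333 × 227.67 × 50 = 1.87 × 10^9

1.87 × 10^9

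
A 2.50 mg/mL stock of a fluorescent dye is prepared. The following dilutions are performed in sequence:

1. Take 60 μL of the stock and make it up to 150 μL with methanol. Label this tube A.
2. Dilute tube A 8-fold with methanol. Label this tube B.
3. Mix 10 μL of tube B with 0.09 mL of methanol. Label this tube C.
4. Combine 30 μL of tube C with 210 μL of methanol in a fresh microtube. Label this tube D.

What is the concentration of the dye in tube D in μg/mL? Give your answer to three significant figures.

Step 1: 60 μL brought to 150 μL → factor 150/60 = 2.5
Step 2: 8-fold → factor 8
Step 3: 10 μL + 0.09 mL = 100 μL total → factor 100/10 = 10
Step 4: 30 μL + 210 μL = 240 μL total → factor 240/30 = 8
Overall dilution factor = 2.5 × 8 × 10 × 8 = 1600
Final = 2.50 mg/mL / 1600 = 0.001563 mg/mL = 1.56 μg/mL

1.56 μg/mL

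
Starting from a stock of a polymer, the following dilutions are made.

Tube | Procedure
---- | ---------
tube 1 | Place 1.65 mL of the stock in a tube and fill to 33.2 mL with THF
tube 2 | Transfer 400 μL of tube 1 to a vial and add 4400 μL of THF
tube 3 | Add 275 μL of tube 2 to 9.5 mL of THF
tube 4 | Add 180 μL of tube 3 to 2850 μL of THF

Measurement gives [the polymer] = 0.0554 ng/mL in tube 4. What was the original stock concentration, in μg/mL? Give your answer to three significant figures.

8.00 μg/mL

Step 1: 1.65 mL brought to 33.2 mL → factor 33.2/1.65 = 20.121
Step 2: 400 μL + 4400 μL = 4800 μL total → factor 4800/400 = 12
Step 3: 275 μL + 9.5 mL = 9775 μL total → factor 9775/275 = 35.545
Step 4: 180 μL + 2850 μL = 3030 μL total → factor 3030/180 = 16.833
Overall dilution factor = 20.121 × 12 × 35.545 × 16.833 = 1.4447 × 10^5
Stock = 0.0554 ng/mL × 1.4447 × 10^5 = 8004 ng/mL = 8.00 μg/mL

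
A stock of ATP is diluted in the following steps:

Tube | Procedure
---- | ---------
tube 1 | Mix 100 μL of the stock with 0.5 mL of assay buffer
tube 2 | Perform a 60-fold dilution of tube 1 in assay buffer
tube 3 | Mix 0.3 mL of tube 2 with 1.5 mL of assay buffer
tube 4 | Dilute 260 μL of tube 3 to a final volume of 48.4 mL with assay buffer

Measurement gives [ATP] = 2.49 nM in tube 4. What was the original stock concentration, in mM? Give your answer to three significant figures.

Step 1: 100 μL + 0.5 mL = 600 μL total → factor 600/100 = 6
Step 2: 60-fold → factor 60
Step 3: 0.3 mL + 1.5 mL = 1.8 mL total → factor 1.8/0.3 = 6
Step 4: 260 μL brought to 48.4 mL → factor 48400/260 = 186.15
Overall dilution factor = 6 × 60 × 6 × 186.15 = 4.0209 × 10^5
Stock = 2.49 nM × 4.0209 × 10^5 = 1.001 × 10^6 nM = 1.00 mM

1.00 mM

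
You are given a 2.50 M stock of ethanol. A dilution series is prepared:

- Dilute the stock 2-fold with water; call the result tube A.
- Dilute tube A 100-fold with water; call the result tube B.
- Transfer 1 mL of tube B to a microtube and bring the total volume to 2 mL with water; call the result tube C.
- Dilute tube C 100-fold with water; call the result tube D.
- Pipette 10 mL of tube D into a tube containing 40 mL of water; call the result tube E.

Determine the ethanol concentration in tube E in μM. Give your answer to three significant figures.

12.5 μM

Step 1: 2-fold → factor 2
Step 2: 100-fold → factor 100
Step 3: 1 mL brought to 2 mL → factor 2/1 = 2
Step 4: 100-fold → factor 100
Step 5: 10 mL + 40 mL = 50 mL total → factor 50/10 = 5
Overall dilution factor = 2 × 100 × 2 × 100 × 5 = 2 × 10^5
Final = 2.50 M / 2 × 10^5 = 1.250 × 10^-5 M = 12.5 μM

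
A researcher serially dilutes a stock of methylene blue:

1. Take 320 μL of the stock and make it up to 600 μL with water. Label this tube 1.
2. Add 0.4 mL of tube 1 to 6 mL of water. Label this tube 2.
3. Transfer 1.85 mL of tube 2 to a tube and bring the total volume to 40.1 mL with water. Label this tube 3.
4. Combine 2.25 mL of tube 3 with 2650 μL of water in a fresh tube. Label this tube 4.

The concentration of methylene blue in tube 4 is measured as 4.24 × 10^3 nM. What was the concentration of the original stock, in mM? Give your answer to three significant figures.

Step 1: 320 μL brought to 600 μL → factor 600/320 = 1.875
Step 2: 0.4 mL + 6 mL = 6.4 mL total → factor 6.4/0.4 = 16
Step 3: 1.85 mL brought to 40.1 mL → factor 40.1/1.85 = 21.676
Step 4: 2.25 mL + 2650 μL = 4.9 mL total → factor 4.9/2.25 = 2.1778
Overall dilution factor = 1.875 × 16 × 21.676 × 2.1778 = 1416.1
Stock = 4.24 × 10^3 nM × 1416.1 = 6.004 × 10^6 nM = 6.00 mM

6.00 mM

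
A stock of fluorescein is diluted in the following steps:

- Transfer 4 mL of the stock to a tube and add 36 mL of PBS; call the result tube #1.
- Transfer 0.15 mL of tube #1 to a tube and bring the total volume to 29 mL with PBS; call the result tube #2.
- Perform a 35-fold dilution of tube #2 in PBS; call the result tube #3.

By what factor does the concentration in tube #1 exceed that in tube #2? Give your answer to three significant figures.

193

Step 1: 4 mL + 36 mL = 40 mL total → factor 40/4 = 10
Step 2: 0.15 mL brought to 29 mL → factor 29/0.15 = 193.33
Dilution factor to tube #1 = 10; to tube #2 = 1933.3
[tube #1]/[tube #2] = (factor to tube #2)/(factor to tube #1) = 1933.3/10 = 193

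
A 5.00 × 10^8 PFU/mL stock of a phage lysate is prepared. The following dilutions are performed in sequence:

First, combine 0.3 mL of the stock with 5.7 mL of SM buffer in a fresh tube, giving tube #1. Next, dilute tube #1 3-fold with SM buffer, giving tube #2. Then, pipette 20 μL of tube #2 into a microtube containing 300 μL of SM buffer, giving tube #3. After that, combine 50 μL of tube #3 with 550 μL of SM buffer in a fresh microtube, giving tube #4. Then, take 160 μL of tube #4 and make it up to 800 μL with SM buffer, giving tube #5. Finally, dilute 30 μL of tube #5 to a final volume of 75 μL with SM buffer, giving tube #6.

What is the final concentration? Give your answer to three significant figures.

Step 1: 0.3 mL + 5.7 mL = 6 mL total → factor 6/0.3 = 20
Step 2: 3-fold → factor 3
Step 3: 20 μL + 300 μL = 320 μL total → factor 320/20 = 16
Step 4: 50 μL + 550 μL = 600 μL total → factor 600/50 = 12
Step 5: 160 μL brought to 800 μL → factor 800/160 = 5
Step 6: 30 μL brought to 75 μL → factor 75/30 = 2.5
Overall dilution factor = 20 × 3 × 16 × 12 × 5 × 2.5 = 1.44 × 10^5
Final = 5.00 × 10^8 PFU/mL / 1.44 × 10^5 = 3.47 × 10^3 PFU/mL

3.47 × 10^3 PFU/mL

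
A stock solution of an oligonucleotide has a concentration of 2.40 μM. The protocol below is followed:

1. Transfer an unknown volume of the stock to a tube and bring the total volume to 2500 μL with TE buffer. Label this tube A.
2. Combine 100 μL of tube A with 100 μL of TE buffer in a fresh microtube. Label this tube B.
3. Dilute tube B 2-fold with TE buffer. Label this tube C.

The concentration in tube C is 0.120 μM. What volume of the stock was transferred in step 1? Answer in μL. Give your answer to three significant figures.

Step 1: v brought to 2500 μL → factor = 2500 μL/v
Step 2: 100 μL + 100 μL = 200 μL total → factor 200/100 = 2
Step 3: 2-fold → factor 2
Product of known-step factors = 4
Overall factor = 2.40 μM / (0.120 μM) = 20
Step-1 factor = 20 / 4 = 5
v = 2500 μL / 5 = 500 μL

500 μL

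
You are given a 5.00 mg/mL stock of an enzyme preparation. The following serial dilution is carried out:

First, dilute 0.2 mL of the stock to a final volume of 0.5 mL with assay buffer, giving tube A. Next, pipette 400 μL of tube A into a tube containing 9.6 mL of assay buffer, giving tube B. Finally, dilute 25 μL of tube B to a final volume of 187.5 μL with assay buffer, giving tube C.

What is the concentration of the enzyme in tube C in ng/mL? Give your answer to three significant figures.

1.07 × 10^4 ng/mL

Step 1: 0.2 mL brought to 0.5 mL → factor 0.5/0.2 = 2.5
Step 2: 400 μL + 9.6 mL = 10000 μL total → factor 10000/400 = 25
Step 3: 25 μL brought to 187.5 μL → factor 187.5/25 = 7.5
Overall dilution factor = 2.5 × 25 × 7.5 = 468.75
Final = 5.00 mg/mL / 468.75 = 0.01067 mg/mL = 1.07 × 10^4 ng/mL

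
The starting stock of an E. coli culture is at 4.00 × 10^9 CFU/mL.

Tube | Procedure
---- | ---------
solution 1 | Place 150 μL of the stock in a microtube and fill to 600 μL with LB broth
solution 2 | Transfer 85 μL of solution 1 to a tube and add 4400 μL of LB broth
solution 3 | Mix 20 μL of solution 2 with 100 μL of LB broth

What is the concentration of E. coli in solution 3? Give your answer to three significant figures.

Step 1: 150 μL brought to 600 μL → factor 600/150 = 4
Step 2: 85 μL + 4400 μL = 4485 μL total → factor 4485/85 = 52.765
Step 3: 20 μL + 100 μL = 120 μL total → factor 120/20 = 6
Overall dilution factor = 4 × 52.765 × 6 = 1266.4
Final = 4.00 × 10^9 CFU/mL / 1266.4 = 3.16 × 10^6 CFU/mL

3.16 × 10^6 CFU/mL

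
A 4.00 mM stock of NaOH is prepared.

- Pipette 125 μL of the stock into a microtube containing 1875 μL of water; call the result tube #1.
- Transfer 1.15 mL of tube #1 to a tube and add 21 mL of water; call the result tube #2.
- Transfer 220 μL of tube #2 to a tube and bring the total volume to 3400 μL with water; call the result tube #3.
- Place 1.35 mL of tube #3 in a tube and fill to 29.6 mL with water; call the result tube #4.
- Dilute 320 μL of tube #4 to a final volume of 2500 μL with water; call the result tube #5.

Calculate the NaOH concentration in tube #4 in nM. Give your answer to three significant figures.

Step 1: 125 μL + 1875 μL = 2000 μL total → factor 2000/125 = 16
Step 2: 1.15 mL + 21 mL = 22.15 mL total → factor 22.15/1.15 = 19.261
Step 3: 220 μL brought to 3400 μL → factor 3400/220 = 15.455
Step 4: 1.35 mL brought to 29.6 mL → factor 29.6/1.35 = 21.926
Dilution factor through tube #4 = 16 × 19.261 × 15.455 × 21.926 = 1.0443 × 10^5
[tube #4] = 4.00 mM / 1.0443 × 10^5 = 3.830 × 10^-5 mM = 38.3 nM

38.3 nM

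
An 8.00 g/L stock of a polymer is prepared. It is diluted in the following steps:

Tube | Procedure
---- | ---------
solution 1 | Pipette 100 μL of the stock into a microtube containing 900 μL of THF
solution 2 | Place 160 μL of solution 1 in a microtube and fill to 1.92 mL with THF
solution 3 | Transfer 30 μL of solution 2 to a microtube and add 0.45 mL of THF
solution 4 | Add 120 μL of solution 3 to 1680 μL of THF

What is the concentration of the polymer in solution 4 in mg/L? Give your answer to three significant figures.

0.278 mg/L

Step 1: 100 μL + 900 μL = 1000 μL total → factor 1000/100 = 10
Step 2: 160 μL brought to 1.92 mL → factor 1920/160 = 12
Step 3: 30 μL + 0.45 mL = 480 μL total → factor 480/30 = 16
Step 4: 120 μL + 1680 μL = 1800 μL total → factor 1800/120 = 15
Dilution factor through solution 4 = 10 × 12 × 16 × 15 = 28800
[solution 4] = 8.00 g/L / 28800 = 0.0002778 g/L = 0.278 mg/L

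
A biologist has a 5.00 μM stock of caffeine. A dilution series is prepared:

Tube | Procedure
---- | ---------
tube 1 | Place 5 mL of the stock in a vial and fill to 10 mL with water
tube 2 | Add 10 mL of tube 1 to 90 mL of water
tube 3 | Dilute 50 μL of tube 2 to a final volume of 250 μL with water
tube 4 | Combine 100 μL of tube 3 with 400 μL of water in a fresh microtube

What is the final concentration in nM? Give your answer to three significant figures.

Step 1: 5 mL brought to 10 mL → factor 10/5 = 2
Step 2: 10 mL + 90 mL = 100 mL total → factor 100/10 = 10
Step 3: 50 μL brought to 250 μL → factor 250/50 = 5
Step 4: 100 μL + 400 μL = 500 μL total → factor 500/100 = 5
Overall dilution factor = 2 × 10 × 5 × 5 = 500
Final = 5.00 μM / 500 = 0.01000 μM = 10.0 nM

10.0 nM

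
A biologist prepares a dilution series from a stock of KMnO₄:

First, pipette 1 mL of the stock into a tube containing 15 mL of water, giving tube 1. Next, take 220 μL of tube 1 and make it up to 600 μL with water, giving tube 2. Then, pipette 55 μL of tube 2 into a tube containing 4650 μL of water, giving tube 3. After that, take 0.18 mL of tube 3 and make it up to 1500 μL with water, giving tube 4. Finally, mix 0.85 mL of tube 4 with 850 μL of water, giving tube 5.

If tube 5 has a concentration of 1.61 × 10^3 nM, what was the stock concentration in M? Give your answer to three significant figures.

0.100 M

Step 1: 1 mL + 15 mL = 16 mL total → factor 16/1 = 16
Step 2: 220 μL brought to 600 μL → factor 600/220 = 2.7273
Step 3: 55 μL + 4650 μL = 4705 μL total → factor 4705/55 = 85.545
Step 4: 0.18 mL brought to 1500 μL → factor 1.5/0.18 = 8.3333
Step 5: 0.85 mL + 850 μL = 1.7 mL total → factor 1.7/0.85 = 2
Overall dilution factor = 16 × 2.7273 × 85.545 × 8.3333 × 2 = 62215
Stock = 1.61 × 10^3 nM × 62215 = 1.002 × 10^8 nM = 0.100 M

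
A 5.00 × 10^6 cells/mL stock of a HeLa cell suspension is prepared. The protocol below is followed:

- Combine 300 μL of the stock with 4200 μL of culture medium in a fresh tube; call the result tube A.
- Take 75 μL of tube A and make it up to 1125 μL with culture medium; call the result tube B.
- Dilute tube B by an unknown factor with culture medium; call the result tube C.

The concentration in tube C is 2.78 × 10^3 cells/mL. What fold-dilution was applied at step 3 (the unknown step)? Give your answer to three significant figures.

Step 1: 300 μL + 4200 μL = 4500 μL total → factor 4500/300 = 15
Step 2: 75 μL brought to 1125 μL → factor 1125/75 = 15
Step 3: unknown factor x
Product of known-step factors = 225
Overall factor = 5.00 × 10^6 cells/mL / (2.78 × 10^3 cells/mL) = 1798.6
x = 1798.6 / 225 = 7.99

7.99-fold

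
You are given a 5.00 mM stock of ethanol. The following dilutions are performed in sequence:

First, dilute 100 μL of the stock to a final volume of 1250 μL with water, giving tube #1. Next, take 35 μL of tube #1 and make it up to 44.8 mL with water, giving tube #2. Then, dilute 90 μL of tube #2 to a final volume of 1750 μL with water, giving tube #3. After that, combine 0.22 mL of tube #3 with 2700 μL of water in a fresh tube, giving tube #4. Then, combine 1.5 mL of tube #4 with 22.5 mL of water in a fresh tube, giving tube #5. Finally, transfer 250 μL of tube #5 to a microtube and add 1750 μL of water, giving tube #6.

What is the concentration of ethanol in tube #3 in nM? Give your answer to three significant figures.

Step 1: 100 μL brought to 1250 μL → factor 1250/100 = 12.5
Step 2: 35 μL brought to 44.8 mL → factor 44800/35 = 1280
Step 3: 90 μL brought to 1750 μL → factor 1750/90 = 19.444
Dilution factor through tube #3 = 12.5 × 1280 × 19.444 = 3.1111 × 10^5
[tube #3] = 5.00 mM / 3.1111 × 10^5 = 1.607 × 10^-5 mM = 16.1 nM

16.1 nM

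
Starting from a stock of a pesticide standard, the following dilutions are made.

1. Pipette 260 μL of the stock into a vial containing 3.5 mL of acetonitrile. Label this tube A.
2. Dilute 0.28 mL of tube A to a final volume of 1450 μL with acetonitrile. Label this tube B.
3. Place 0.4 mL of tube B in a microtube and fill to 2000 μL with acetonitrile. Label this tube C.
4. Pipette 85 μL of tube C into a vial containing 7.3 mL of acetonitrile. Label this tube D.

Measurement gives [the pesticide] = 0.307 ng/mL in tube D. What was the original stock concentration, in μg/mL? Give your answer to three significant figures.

9.99 μg/mL

Step 1: 260 μL + 3.5 mL = 3760 μL total → factor 3760/260 = 14.462
Step 2: 0.28 mL brought to 1450 μL → factor 1.45/0.28 = 5.1786
Step 3: 0.4 mL brought to 2000 μL → factor 2/0.4 = 5
Step 4: 85 μL + 7.3 mL = 7385 μL total → factor 7385/85 = 86.882
Overall dilution factor = 14.462 × 5.1786 × 5 × 86.882 = 32533
Stock = 0.307 ng/mL × 32533 = 9988 ng/mL = 9.99 μg/mL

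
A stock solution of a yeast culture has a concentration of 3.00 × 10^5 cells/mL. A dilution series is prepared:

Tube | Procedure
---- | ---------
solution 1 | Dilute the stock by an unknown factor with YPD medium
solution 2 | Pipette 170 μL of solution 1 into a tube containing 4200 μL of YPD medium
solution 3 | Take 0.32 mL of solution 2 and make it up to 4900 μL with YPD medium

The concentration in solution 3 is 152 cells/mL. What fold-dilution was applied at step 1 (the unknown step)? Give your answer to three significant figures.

Step 1: unknown factor x
Step 2: 170 μL + 4200 μL = 4370 μL total → factor 4370/170 = 25.706
Step 3: 0.32 mL brought to 4900 μL → factor 4.9/0.32 = 15.312
Product of known-step factors = 393.62
Overall factor = 3.00 × 10^5 cells/mL / (152 cells/mL) = 1973.7
x = 1973.7 / 393.62 = 5.01

5.01-fold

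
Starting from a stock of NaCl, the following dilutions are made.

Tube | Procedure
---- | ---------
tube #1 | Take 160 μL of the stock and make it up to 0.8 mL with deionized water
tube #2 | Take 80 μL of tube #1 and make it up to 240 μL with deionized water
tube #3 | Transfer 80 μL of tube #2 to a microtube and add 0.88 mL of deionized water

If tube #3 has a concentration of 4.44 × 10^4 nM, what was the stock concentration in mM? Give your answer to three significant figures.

7.99 mM

Step 1: 160 μL brought to 0.8 mL → factor 800/160 = 5
Step 2: 80 μL brought to 240 μL → factor 240/80 = 3
Step 3: 80 μL + 0.88 mL = 960 μL total → factor 960/80 = 12
Overall dilution factor = 5 × 3 × 12 = 180
Stock = 4.44 × 10^4 nM × 180 = 7.992 × 10^6 nM = 7.99 mM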